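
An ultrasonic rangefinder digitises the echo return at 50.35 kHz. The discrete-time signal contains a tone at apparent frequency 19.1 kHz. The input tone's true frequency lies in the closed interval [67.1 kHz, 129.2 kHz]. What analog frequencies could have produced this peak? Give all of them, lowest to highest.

Frequencies that alias to 19.1 kHz are k·fs ± 19.1 kHz for integer k ≥ 0.
k=0: 19.1 kHz.
k=1: 31.25 kHz, 69.45 kHz.
k=2: 81.6 kHz, 119.8 kHz.
k=3: 131.95 kHz, 170.15 kHz.
Within [67.1 kHz, 129.2 kHz]: 69.45 kHz, 81.6 kHz, 119.8 kHz.

69.45 kHz, 81.6 kHz, 119.8 kHz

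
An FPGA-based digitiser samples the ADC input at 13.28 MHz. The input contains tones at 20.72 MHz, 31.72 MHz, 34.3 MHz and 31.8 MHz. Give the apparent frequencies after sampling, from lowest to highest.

fs/2 = 6.64 MHz.
20.72 MHz mod fs = 7.44 MHz.
7.44 MHz > fs/2 = 6.64 MHz, folds to fs − 7.44 MHz = 5.84 MHz.
31.72 MHz mod fs = 5.16 MHz.
5.16 MHz ≤ fs/2 = 6.64 MHz, appears at 5.16 MHz.
34.3 MHz mod fs = 7.74 MHz.
7.74 MHz > fs/2 = 6.64 MHz, folds to fs − 7.74 MHz = 5.54 MHz.
31.8 MHz mod fs = 5.24 MHz.
5.24 MHz ≤ fs/2 = 6.64 MHz, appears at 5.24 MHz.
Distinct values: {5.16 MHz, 5.24 MHz, 5.54 MHz, 5.84 MHz}.

5.16 MHz, 5.24 MHz, 5.54 MHz, 5.84 MHz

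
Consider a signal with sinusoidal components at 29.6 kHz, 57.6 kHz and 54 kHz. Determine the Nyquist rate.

115.2 kHz

Highest-frequency component: 57.6 kHz.
Nyquist rate = 2 × 57.6 kHz = 115.2 kHz.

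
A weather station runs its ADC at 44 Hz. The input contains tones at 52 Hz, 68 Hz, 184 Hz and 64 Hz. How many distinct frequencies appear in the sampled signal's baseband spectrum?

2

fs/2 = 22 Hz.
52 Hz mod fs = 8 Hz.
8 Hz ≤ fs/2 = 22 Hz, appears at 8 Hz.
68 Hz mod fs = 24 Hz.
24 Hz > fs/2 = 22 Hz, folds to fs − 24 Hz = 20 Hz.
184 Hz mod fs = 8 Hz.
8 Hz ≤ fs/2 = 22 Hz, appears at 8 Hz.
64 Hz mod fs = 20 Hz.
20 Hz ≤ fs/2 = 22 Hz, appears at 20 Hz.
Distinct values: {8 Hz, 20 Hz} → 2.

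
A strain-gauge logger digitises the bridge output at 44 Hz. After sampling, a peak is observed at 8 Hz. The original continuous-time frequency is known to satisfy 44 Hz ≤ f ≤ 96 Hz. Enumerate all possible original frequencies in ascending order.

52 Hz, 80 Hz, 96 Hz

Frequencies that alias to 8 Hz are k·fs ± 8 Hz for integer k ≥ 0.
k=0: 8 Hz.
k=1: 36 Hz, 52 Hz.
k=2: 80 Hz, 96 Hz.
k=3: 124 Hz, 140 Hz.
Within [44 Hz, 96 Hz]: 52 Hz, 80 Hz, 96 Hz.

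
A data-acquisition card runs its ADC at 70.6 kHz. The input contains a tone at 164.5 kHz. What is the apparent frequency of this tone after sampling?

23.3 kHz

164.5 kHz mod fs = 23.3 kHz.
23.3 kHz ≤ fs/2 = 35.3 kHz, appears at 23.3 kHz.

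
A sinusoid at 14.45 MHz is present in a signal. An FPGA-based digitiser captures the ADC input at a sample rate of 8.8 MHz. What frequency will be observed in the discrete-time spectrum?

3.15 MHz

14.45 MHz mod fs = 5.65 MHz.
5.65 MHz > fs/2 = 4.4 MHz, folds to fs − 5.65 MHz = 3.15 MHz.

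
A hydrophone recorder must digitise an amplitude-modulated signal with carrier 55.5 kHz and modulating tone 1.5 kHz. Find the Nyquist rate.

114 kHz

AM sidebands sit at fc ± fm = 54 kHz and 57 kHz.
Highest-frequency component: 57 kHz.
Nyquist rate = 2 × 57 kHz = 114 kHz.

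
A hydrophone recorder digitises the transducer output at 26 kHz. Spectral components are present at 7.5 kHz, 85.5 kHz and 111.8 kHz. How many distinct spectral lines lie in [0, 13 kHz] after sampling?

fs/2 = 13 kHz.
7.5 kHz ≤ fs/2 = 13 kHz, passes unchanged.
85.5 kHz mod fs = 7.5 kHz.
7.5 kHz ≤ fs/2 = 13 kHz, appears at 7.5 kHz.
111.8 kHz mod fs = 7.8 kHz.
7.8 kHz ≤ fs/2 = 13 kHz, appears at 7.8 kHz.
Distinct values: {7.5 kHz, 7.8 kHz} → 2.

2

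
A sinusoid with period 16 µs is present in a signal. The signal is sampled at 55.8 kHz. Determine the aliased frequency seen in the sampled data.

T = 16 µs → f = 1/T = 62.5 kHz.
62.5 kHz mod fs = 6.7 kHz.
6.7 kHz ≤ fs/2 = 27.9 kHz, appears at 6.7 kHz.

6.7 kHz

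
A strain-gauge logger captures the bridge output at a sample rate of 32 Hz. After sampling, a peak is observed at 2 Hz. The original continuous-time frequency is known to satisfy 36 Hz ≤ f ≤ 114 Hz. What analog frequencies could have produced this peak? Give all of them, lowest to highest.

Frequencies that alias to 2 Hz are k·fs ± 2 Hz for integer k ≥ 0.
k=0: 2 Hz.
k=1: 30 Hz, 34 Hz.
k=2: 62 Hz, 66 Hz.
k=3: 94 Hz, 98 Hz.
k=4: 126 Hz, 130 Hz.
Within [36 Hz, 114 Hz]: 62 Hz, 66 Hz, 94 Hz, 98 Hz.

62 Hz, 66 Hz, 94 Hz, 98 Hz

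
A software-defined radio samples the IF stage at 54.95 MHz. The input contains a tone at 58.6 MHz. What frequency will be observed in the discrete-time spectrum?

58.6 MHz mod fs = 3.65 MHz.
3.65 MHz ≤ fs/2 = 27.475 MHz, appears at 3.65 MHz.

3.65 MHz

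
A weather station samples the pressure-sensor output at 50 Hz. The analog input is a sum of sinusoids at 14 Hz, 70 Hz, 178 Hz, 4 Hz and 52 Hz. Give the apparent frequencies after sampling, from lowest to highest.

fs/2 = 25 Hz.
14 Hz ≤ fs/2 = 25 Hz, passes unchanged.
70 Hz mod fs = 20 Hz.
20 Hz ≤ fs/2 = 25 Hz, appears at 20 Hz.
178 Hz mod fs = 28 Hz.
28 Hz > fs/2 = 25 Hz, folds to fs − 28 Hz = 22 Hz.
4 Hz ≤ fs/2 = 25 Hz, passes unchanged.
52 Hz mod fs = 2 Hz.
2 Hz ≤ fs/2 = 25 Hz, appears at 2 Hz.
Distinct values: {2 Hz, 4 Hz, 14 Hz, 20 Hz, 22 Hz}.

2 Hz, 4 Hz, 14 Hz, 20 Hz, 22 Hz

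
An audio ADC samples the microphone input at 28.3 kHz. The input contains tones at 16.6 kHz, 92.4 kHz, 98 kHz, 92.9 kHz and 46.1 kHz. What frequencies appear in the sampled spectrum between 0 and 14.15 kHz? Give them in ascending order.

7.5 kHz, 8 kHz, 10.5 kHz, 11.7 kHz, 13.1 kHz

fs/2 = 14.15 kHz.
16.6 kHz > fs/2 = 14.15 kHz, folds to fs − 16.6 kHz = 11.7 kHz.
92.4 kHz mod fs = 7.5 kHz.
7.5 kHz ≤ fs/2 = 14.15 kHz, appears at 7.5 kHz.
98 kHz mod fs = 13.1 kHz.
13.1 kHz ≤ fs/2 = 14.15 kHz, appears at 13.1 kHz.
92.9 kHz mod fs = 8 kHz.
8 kHz ≤ fs/2 = 14.15 kHz, appears at 8 kHz.
46.1 kHz mod fs = 17.8 kHz.
17.8 kHz > fs/2 = 14.15 kHz, folds to fs − 17.8 kHz = 10.5 kHz.
Distinct values: {7.5 kHz, 8 kHz, 10.5 kHz, 11.7 kHz, 13.1 kHz}.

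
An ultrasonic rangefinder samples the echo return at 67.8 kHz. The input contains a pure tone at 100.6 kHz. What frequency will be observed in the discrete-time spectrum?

32.8 kHz

100.6 kHz mod fs = 32.8 kHz.
32.8 kHz ≤ fs/2 = 33.9 kHz, appears at 32.8 kHz.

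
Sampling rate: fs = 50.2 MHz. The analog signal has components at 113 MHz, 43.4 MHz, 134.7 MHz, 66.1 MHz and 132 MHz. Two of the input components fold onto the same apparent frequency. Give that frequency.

15.9 MHz

fs/2 = 25.1 MHz.
113 MHz mod fs = 12.6 MHz.
12.6 MHz ≤ fs/2 = 25.1 MHz, appears at 12.6 MHz.
43.4 MHz > fs/2 = 25.1 MHz, folds to fs − 43.4 MHz = 6.8 MHz.
134.7 MHz mod fs = 34.3 MHz.
34.3 MHz > fs/2 = 25.1 MHz, folds to fs − 34.3 MHz = 15.9 MHz.
66.1 MHz mod fs = 15.9 MHz.
15.9 MHz ≤ fs/2 = 25.1 MHz, appears at 15.9 MHz.
132 MHz mod fs = 31.6 MHz.
31.6 MHz > fs/2 = 25.1 MHz, folds to fs − 31.6 MHz = 18.6 MHz.
66.1 MHz and 134.7 MHz both map to 15.9 MHz.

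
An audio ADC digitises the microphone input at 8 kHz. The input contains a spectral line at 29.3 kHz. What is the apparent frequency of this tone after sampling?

2.7 kHz

29.3 kHz mod fs = 5.3 kHz.
5.3 kHz > fs/2 = 4 kHz, folds to fs − 5.3 kHz = 2.7 kHz.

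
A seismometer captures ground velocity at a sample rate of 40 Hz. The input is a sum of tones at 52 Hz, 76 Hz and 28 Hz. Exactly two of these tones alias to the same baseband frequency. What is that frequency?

fs/2 = 20 Hz.
52 Hz mod fs = 12 Hz.
12 Hz ≤ fs/2 = 20 Hz, appears at 12 Hz.
76 Hz mod fs = 36 Hz.
36 Hz > fs/2 = 20 Hz, folds to fs − 36 Hz = 4 Hz.
28 Hz > fs/2 = 20 Hz, folds to fs − 28 Hz = 12 Hz.
28 Hz and 52 Hz both map to 12 Hz.

12 Hz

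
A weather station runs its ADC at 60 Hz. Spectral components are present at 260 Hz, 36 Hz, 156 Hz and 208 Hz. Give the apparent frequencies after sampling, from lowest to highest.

fs/2 = 30 Hz.
260 Hz mod fs = 20 Hz.
20 Hz ≤ fs/2 = 30 Hz, appears at 20 Hz.
36 Hz > fs/2 = 30 Hz, folds to fs − 36 Hz = 24 Hz.
156 Hz mod fs = 36 Hz.
36 Hz > fs/2 = 30 Hz, folds to fs − 36 Hz = 24 Hz.
208 Hz mod fs = 28 Hz.
28 Hz ≤ fs/2 = 30 Hz, appears at 28 Hz.
Distinct values: {20 Hz, 24 Hz, 28 Hz}.

20 Hz, 24 Hz, 28 Hz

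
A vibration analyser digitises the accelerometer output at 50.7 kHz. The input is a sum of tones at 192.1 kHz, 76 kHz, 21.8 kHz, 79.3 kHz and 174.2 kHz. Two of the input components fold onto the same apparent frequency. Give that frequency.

22.1 kHz

fs/2 = 25.35 kHz.
192.1 kHz mod fs = 40 kHz.
40 kHz > fs/2 = 25.35 kHz, folds to fs − 40 kHz = 10.7 kHz.
76 kHz mod fs = 25.3 kHz.
25.3 kHz ≤ fs/2 = 25.35 kHz, appears at 25.3 kHz.
21.8 kHz ≤ fs/2 = 25.35 kHz, passes unchanged.
79.3 kHz mod fs = 28.6 kHz.
28.6 kHz > fs/2 = 25.35 kHz, folds to fs − 28.6 kHz = 22.1 kHz.
174.2 kHz mod fs = 22.1 kHz.
22.1 kHz ≤ fs/2 = 25.35 kHz, appears at 22.1 kHz.
79.3 kHz and 174.2 kHz both map to 22.1 kHz.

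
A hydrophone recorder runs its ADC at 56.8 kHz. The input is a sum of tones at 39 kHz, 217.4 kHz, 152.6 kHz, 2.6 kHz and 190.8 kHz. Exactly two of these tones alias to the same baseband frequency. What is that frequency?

fs/2 = 28.4 kHz.
39 kHz > fs/2 = 28.4 kHz, folds to fs − 39 kHz = 17.8 kHz.
217.4 kHz mod fs = 47 kHz.
47 kHz > fs/2 = 28.4 kHz, folds to fs − 47 kHz = 9.8 kHz.
152.6 kHz mod fs = 39 kHz.
39 kHz > fs/2 = 28.4 kHz, folds to fs − 39 kHz = 17.8 kHz.
2.6 kHz ≤ fs/2 = 28.4 kHz, passes unchanged.
190.8 kHz mod fs = 20.4 kHz.
20.4 kHz ≤ fs/2 = 28.4 kHz, appears at 20.4 kHz.
39 kHz and 152.6 kHz both map to 17.8 kHz.

17.8 kHz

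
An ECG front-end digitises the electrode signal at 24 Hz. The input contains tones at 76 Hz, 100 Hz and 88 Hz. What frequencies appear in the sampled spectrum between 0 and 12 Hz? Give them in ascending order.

fs/2 = 12 Hz.
76 Hz mod fs = 4 Hz.
4 Hz ≤ fs/2 = 12 Hz, appears at 4 Hz.
100 Hz mod fs = 4 Hz.
4 Hz ≤ fs/2 = 12 Hz, appears at 4 Hz.
88 Hz mod fs = 16 Hz.
16 Hz > fs/2 = 12 Hz, folds to fs − 16 Hz = 8 Hz.
Distinct values: {4 Hz, 8 Hz}.

4 Hz, 8 Hz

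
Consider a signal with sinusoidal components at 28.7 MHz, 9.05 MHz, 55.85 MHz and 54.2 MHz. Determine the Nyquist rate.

Highest-frequency component: 55.85 MHz.
Nyquist rate = 2 × 55.85 MHz = 111.7 MHz.

111.7 MHz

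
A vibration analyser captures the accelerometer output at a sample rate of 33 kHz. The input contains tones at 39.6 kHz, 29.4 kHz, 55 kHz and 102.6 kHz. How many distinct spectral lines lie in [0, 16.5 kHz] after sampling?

3

fs/2 = 16.5 kHz.
39.6 kHz mod fs = 6.6 kHz.
6.6 kHz ≤ fs/2 = 16.5 kHz, appears at 6.6 kHz.
29.4 kHz > fs/2 = 16.5 kHz, folds to fs − 29.4 kHz = 3.6 kHz.
55 kHz mod fs = 22 kHz.
22 kHz > fs/2 = 16.5 kHz, folds to fs − 22 kHz = 11 kHz.
102.6 kHz mod fs = 3.6 kHz.
3.6 kHz ≤ fs/2 = 16.5 kHz, appears at 3.6 kHz.
Distinct values: {3.6 kHz, 6.6 kHz, 11 kHz} → 3.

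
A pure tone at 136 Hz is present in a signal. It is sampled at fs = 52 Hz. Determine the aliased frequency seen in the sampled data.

20 Hz

136 Hz mod fs = 32 Hz.
32 Hz > fs/2 = 26 Hz, folds to fs − 32 Hz = 20 Hz.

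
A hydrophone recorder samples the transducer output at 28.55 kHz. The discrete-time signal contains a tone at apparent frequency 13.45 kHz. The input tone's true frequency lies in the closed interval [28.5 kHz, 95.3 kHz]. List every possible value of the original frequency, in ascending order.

42 kHz, 43.65 kHz, 70.55 kHz, 72.2 kHz

Frequencies that alias to 13.45 kHz are k·fs ± 13.45 kHz for integer k ≥ 0.
k=0: 13.45 kHz.
k=1: 15.1 kHz, 42 kHz.
k=2: 43.65 kHz, 70.55 kHz.
k=3: 72.2 kHz, 99.1 kHz.
k=4: 100.75 kHz, 127.65 kHz.
Within [28.5 kHz, 95.3 kHz]: 42 kHz, 43.65 kHz, 70.55 kHz, 72.2 kHz.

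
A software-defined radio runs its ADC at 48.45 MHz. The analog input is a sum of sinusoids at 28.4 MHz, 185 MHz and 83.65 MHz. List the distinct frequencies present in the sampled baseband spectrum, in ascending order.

fs/2 = 24.225 MHz.
28.4 MHz > fs/2 = 24.225 MHz, folds to fs − 28.4 MHz = 20.05 MHz.
185 MHz mod fs = 39.65 MHz.
39.65 MHz > fs/2 = 24.225 MHz, folds to fs − 39.65 MHz = 8.8 MHz.
83.65 MHz mod fs = 35.2 MHz.
35.2 MHz > fs/2 = 24.225 MHz, folds to fs − 35.2 MHz = 13.25 MHz.
Distinct values: {8.8 MHz, 13.25 MHz, 20.05 MHz}.

8.8 MHz, 13.25 MHz, 20.05 MHz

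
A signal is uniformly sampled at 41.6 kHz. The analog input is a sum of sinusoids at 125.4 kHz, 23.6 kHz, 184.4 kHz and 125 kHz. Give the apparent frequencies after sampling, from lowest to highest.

fs/2 = 20.8 kHz.
125.4 kHz mod fs = 0.6 kHz.
0.6 kHz ≤ fs/2 = 20.8 kHz, appears at 0.6 kHz.
23.6 kHz > fs/2 = 20.8 kHz, folds to fs − 23.6 kHz = 18 kHz.
184.4 kHz mod fs = 18 kHz.
18 kHz ≤ fs/2 = 20.8 kHz, appears at 18 kHz.
125 kHz mod fs = 0.2 kHz.
0.2 kHz ≤ fs/2 = 20.8 kHz, appears at 0.2 kHz.
Distinct values: {0.2 kHz, 0.6 kHz, 18 kHz}.

0.2 kHz, 0.6 kHz, 18 kHz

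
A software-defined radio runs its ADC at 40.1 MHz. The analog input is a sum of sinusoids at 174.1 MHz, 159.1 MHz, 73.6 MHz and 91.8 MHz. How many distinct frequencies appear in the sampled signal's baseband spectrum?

fs/2 = 20.05 MHz.
174.1 MHz mod fs = 13.7 MHz.
13.7 MHz ≤ fs/2 = 20.05 MHz, appears at 13.7 MHz.
159.1 MHz mod fs = 38.8 MHz.
38.8 MHz > fs/2 = 20.05 MHz, folds to fs − 38.8 MHz = 1.3 MHz.
73.6 MHz mod fs = 33.5 MHz.
33.5 MHz > fs/2 = 20.05 MHz, folds to fs − 33.5 MHz = 6.6 MHz.
91.8 MHz mod fs = 11.6 MHz.
11.6 MHz ≤ fs/2 = 20.05 MHz, appears at 11.6 MHz.
Distinct values: {1.3 MHz, 6.6 MHz, 11.6 MHz, 13.7 MHz} → 4.

4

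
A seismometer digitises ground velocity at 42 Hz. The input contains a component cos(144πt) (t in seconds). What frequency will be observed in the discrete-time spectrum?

12 Hz

ω = 144π rad/s → f = ω/(2π) = 72 Hz.
72 Hz mod fs = 30 Hz.
30 Hz > fs/2 = 21 Hz, folds to fs − 30 Hz = 12 Hz.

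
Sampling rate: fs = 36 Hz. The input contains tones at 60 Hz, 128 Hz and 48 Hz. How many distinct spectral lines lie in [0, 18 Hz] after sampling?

fs/2 = 18 Hz.
60 Hz mod fs = 24 Hz.
24 Hz > fs/2 = 18 Hz, folds to fs − 24 Hz = 12 Hz.
128 Hz mod fs = 20 Hz.
20 Hz > fs/2 = 18 Hz, folds to fs − 20 Hz = 16 Hz.
48 Hz mod fs = 12 Hz.
12 Hz ≤ fs/2 = 18 Hz, appears at 12 Hz.
Distinct values: {12 Hz, 16 Hz} → 2.

2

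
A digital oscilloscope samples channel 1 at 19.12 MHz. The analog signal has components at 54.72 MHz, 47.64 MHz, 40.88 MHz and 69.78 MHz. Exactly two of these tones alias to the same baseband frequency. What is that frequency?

2.64 MHz

fs/2 = 9.56 MHz.
54.72 MHz mod fs = 16.48 MHz.
16.48 MHz > fs/2 = 9.56 MHz, folds to fs − 16.48 MHz = 2.64 MHz.
47.64 MHz mod fs = 9.4 MHz.
9.4 MHz ≤ fs/2 = 9.56 MHz, appears at 9.4 MHz.
40.88 MHz mod fs = 2.64 MHz.
2.64 MHz ≤ fs/2 = 9.56 MHz, appears at 2.64 MHz.
69.78 MHz mod fs = 12.42 MHz.
12.42 MHz > fs/2 = 9.56 MHz, folds to fs − 12.42 MHz = 6.7 MHz.
40.88 MHz and 54.72 MHz both map to 2.64 MHz.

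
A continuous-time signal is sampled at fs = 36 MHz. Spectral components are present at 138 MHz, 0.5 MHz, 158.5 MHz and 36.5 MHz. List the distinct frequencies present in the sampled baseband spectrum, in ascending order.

0.5 MHz, 6 MHz, 14.5 MHz

fs/2 = 18 MHz.
138 MHz mod fs = 30 MHz.
30 MHz > fs/2 = 18 MHz, folds to fs − 30 MHz = 6 MHz.
0.5 MHz ≤ fs/2 = 18 MHz, passes unchanged.
158.5 MHz mod fs = 14.5 MHz.
14.5 MHz ≤ fs/2 = 18 MHz, appears at 14.5 MHz.
36.5 MHz mod fs = 0.5 MHz.
0.5 MHz ≤ fs/2 = 18 MHz, appears at 0.5 MHz.
Distinct values: {0.5 MHz, 6 MHz, 14.5 MHz}.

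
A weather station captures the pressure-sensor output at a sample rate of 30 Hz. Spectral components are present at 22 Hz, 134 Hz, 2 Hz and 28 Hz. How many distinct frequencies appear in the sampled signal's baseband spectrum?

3

fs/2 = 15 Hz.
22 Hz > fs/2 = 15 Hz, folds to fs − 22 Hz = 8 Hz.
134 Hz mod fs = 14 Hz.
14 Hz ≤ fs/2 = 15 Hz, appears at 14 Hz.
2 Hz ≤ fs/2 = 15 Hz, passes unchanged.
28 Hz > fs/2 = 15 Hz, folds to fs − 28 Hz = 2 Hz.
Distinct values: {2 Hz, 8 Hz, 14 Hz} → 3.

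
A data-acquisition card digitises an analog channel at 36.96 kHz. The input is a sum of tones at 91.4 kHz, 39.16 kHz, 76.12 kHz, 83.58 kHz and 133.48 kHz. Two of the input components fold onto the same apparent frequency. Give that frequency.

fs/2 = 18.48 kHz.
91.4 kHz mod fs = 17.48 kHz.
17.48 kHz ≤ fs/2 = 18.48 kHz, appears at 17.48 kHz.
39.16 kHz mod fs = 2.2 kHz.
2.2 kHz ≤ fs/2 = 18.48 kHz, appears at 2.2 kHz.
76.12 kHz mod fs = 2.2 kHz.
2.2 kHz ≤ fs/2 = 18.48 kHz, appears at 2.2 kHz.
83.58 kHz mod fs = 9.66 kHz.
9.66 kHz ≤ fs/2 = 18.48 kHz, appears at 9.66 kHz.
133.48 kHz mod fs = 22.6 kHz.
22.6 kHz > fs/2 = 18.48 kHz, folds to fs − 22.6 kHz = 14.36 kHz.
39.16 kHz and 76.12 kHz both map to 2.2 kHz.

2.2 kHz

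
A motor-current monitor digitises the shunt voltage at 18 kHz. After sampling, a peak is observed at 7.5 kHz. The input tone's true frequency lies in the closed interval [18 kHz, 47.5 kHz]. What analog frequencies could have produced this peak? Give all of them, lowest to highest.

25.5 kHz, 28.5 kHz, 43.5 kHz, 46.5 kHz

Frequencies that alias to 7.5 kHz are k·fs ± 7.5 kHz for integer k ≥ 0.
k=0: 7.5 kHz.
k=1: 10.5 kHz, 25.5 kHz.
k=2: 28.5 kHz, 43.5 kHz.
k=3: 46.5 kHz, 61.5 kHz.
k=4: 64.5 kHz, 79.5 kHz.
Within [18 kHz, 47.5 kHz]: 25.5 kHz, 28.5 kHz, 43.5 kHz, 46.5 kHz.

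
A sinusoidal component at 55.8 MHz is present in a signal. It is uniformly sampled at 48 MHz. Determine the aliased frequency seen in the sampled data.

7.8 MHz

55.8 MHz mod fs = 7.8 MHz.
7.8 MHz ≤ fs/2 = 24 MHz, appears at 7.8 MHz.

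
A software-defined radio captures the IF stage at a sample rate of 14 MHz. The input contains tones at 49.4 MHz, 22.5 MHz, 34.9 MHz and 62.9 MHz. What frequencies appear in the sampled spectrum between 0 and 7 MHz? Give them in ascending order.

fs/2 = 7 MHz.
49.4 MHz mod fs = 7.4 MHz.
7.4 MHz > fs/2 = 7 MHz, folds to fs − 7.4 MHz = 6.6 MHz.
22.5 MHz mod fs = 8.5 MHz.
8.5 MHz > fs/2 = 7 MHz, folds to fs − 8.5 MHz = 5.5 MHz.
34.9 MHz mod fs = 6.9 MHz.
6.9 MHz ≤ fs/2 = 7 MHz, appears at 6.9 MHz.
62.9 MHz mod fs = 6.9 MHz.
6.9 MHz ≤ fs/2 = 7 MHz, appears at 6.9 MHz.
Distinct values: {5.5 MHz, 6.6 MHz, 6.9 MHz}.

5.5 MHz, 6.6 MHz, 6.9 MHz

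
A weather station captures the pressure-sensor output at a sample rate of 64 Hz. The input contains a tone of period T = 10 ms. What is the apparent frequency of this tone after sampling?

T = 10 ms → f = 1/T = 100 Hz.
100 Hz mod fs = 36 Hz.
36 Hz > fs/2 = 32 Hz, folds to fs − 36 Hz = 28 Hz.

28 Hz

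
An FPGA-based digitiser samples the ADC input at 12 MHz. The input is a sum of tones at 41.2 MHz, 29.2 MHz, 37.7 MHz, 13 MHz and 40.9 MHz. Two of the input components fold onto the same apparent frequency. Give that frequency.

5.2 MHz

fs/2 = 6 MHz.
41.2 MHz mod fs = 5.2 MHz.
5.2 MHz ≤ fs/2 = 6 MHz, appears at 5.2 MHz.
29.2 MHz mod fs = 5.2 MHz.
5.2 MHz ≤ fs/2 = 6 MHz, appears at 5.2 MHz.
37.7 MHz mod fs = 1.7 MHz.
1.7 MHz ≤ fs/2 = 6 MHz, appears at 1.7 MHz.
13 MHz mod fs = 1 MHz.
1 MHz ≤ fs/2 = 6 MHz, appears at 1 MHz.
40.9 MHz mod fs = 4.9 MHz.
4.9 MHz ≤ fs/2 = 6 MHz, appears at 4.9 MHz.
29.2 MHz and 41.2 MHz both map to 5.2 MHz.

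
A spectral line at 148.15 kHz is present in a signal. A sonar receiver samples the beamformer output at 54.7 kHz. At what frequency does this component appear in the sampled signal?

148.15 kHz mod fs = 38.75 kHz.
38.75 kHz > fs/2 = 27.35 kHz, folds to fs − 38.75 kHz = 15.95 kHz.

15.95 kHz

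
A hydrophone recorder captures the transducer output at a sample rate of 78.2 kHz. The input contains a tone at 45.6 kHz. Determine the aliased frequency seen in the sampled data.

32.6 kHz

45.6 kHz > fs/2 = 39.1 kHz, folds to fs − 45.6 kHz = 32.6 kHz.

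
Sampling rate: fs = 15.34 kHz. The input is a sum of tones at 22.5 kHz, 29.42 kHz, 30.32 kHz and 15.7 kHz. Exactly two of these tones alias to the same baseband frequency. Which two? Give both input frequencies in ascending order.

15.7 kHz, 30.32 kHz

fs/2 = 7.67 kHz.
22.5 kHz mod fs = 7.16 kHz.
7.16 kHz ≤ fs/2 = 7.67 kHz, appears at 7.16 kHz.
29.42 kHz mod fs = 14.08 kHz.
14.08 kHz > fs/2 = 7.67 kHz, folds to fs − 14.08 kHz = 1.26 kHz.
30.32 kHz mod fs = 14.98 kHz.
14.98 kHz > fs/2 = 7.67 kHz, folds to fs − 14.98 kHz = 0.36 kHz.
15.7 kHz mod fs = 0.36 kHz.
0.36 kHz ≤ fs/2 = 7.67 kHz, appears at 0.36 kHz.
15.7 kHz and 30.32 kHz both map to 0.36 kHz.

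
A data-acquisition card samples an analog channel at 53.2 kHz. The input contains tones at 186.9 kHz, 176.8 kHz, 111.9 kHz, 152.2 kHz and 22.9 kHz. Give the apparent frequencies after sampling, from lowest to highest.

fs/2 = 26.6 kHz.
186.9 kHz mod fs = 27.3 kHz.
27.3 kHz > fs/2 = 26.6 kHz, folds to fs − 27.3 kHz = 25.9 kHz.
176.8 kHz mod fs = 17.2 kHz.
17.2 kHz ≤ fs/2 = 26.6 kHz, appears at 17.2 kHz.
111.9 kHz mod fs = 5.5 kHz.
5.5 kHz ≤ fs/2 = 26.6 kHz, appears at 5.5 kHz.
152.2 kHz mod fs = 45.8 kHz.
45.8 kHz > fs/2 = 26.6 kHz, folds to fs − 45.8 kHz = 7.4 kHz.
22.9 kHz ≤ fs/2 = 26.6 kHz, passes unchanged.
Distinct values: {5.5 kHz, 7.4 kHz, 17.2 kHz, 22.9 kHz, 25.9 kHz}.

5.5 kHz, 7.4 kHz, 17.2 kHz, 22.9 kHz, 25.9 kHz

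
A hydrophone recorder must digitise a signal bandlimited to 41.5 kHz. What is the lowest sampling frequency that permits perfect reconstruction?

83 kHz

Nyquist rate = 2 × 41.5 kHz = 83 kHz.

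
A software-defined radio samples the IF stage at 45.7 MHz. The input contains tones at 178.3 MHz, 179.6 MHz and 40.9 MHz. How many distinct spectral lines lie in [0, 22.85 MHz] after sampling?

fs/2 = 22.85 MHz.
178.3 MHz mod fs = 41.2 MHz.
41.2 MHz > fs/2 = 22.85 MHz, folds to fs − 41.2 MHz = 4.5 MHz.
179.6 MHz mod fs = 42.5 MHz.
42.5 MHz > fs/2 = 22.85 MHz, folds to fs − 42.5 MHz = 3.2 MHz.
40.9 MHz > fs/2 = 22.85 MHz, folds to fs − 40.9 MHz = 4.8 MHz.
Distinct values: {3.2 MHz, 4.5 MHz, 4.8 MHz} → 3.

3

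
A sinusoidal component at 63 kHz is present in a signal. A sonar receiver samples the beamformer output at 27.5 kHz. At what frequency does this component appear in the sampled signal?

63 kHz mod fs = 8 kHz.
8 kHz ≤ fs/2 = 13.75 kHz, appears at 8 kHz.

8 kHz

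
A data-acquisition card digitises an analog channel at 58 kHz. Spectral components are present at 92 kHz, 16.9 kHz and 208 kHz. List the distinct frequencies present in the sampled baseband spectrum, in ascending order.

16.9 kHz, 24 kHz

fs/2 = 29 kHz.
92 kHz mod fs = 34 kHz.
34 kHz > fs/2 = 29 kHz, folds to fs − 34 kHz = 24 kHz.
16.9 kHz ≤ fs/2 = 29 kHz, passes unchanged.
208 kHz mod fs = 34 kHz.
34 kHz > fs/2 = 29 kHz, folds to fs − 34 kHz = 24 kHz.
Distinct values: {16.9 kHz, 24 kHz}.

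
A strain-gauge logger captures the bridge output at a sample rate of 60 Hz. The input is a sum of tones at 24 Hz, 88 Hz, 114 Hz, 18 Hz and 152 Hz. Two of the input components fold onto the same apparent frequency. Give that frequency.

28 Hz

fs/2 = 30 Hz.
24 Hz ≤ fs/2 = 30 Hz, passes unchanged.
88 Hz mod fs = 28 Hz.
28 Hz ≤ fs/2 = 30 Hz, appears at 28 Hz.
114 Hz mod fs = 54 Hz.
54 Hz > fs/2 = 30 Hz, folds to fs − 54 Hz = 6 Hz.
18 Hz ≤ fs/2 = 30 Hz, passes unchanged.
152 Hz mod fs = 32 Hz.
32 Hz > fs/2 = 30 Hz, folds to fs − 32 Hz = 28 Hz.
88 Hz and 152 Hz both map to 28 Hz.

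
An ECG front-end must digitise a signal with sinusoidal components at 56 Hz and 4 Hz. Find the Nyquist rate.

Highest-frequency component: 56 Hz.
Nyquist rate = 2 × 56 Hz = 112 Hz.

112 Hz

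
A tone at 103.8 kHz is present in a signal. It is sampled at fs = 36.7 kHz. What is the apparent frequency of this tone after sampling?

103.8 kHz mod fs = 30.4 kHz.
30.4 kHz > fs/2 = 18.35 kHz, folds to fs − 30.4 kHz = 6.3 kHz.

6.3 kHz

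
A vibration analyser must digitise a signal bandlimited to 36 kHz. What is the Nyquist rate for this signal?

72 kHz

Nyquist rate = 2 × 36 kHz = 72 kHz.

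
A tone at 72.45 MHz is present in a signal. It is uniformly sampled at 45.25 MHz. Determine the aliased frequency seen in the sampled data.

72.45 MHz mod fs = 27.2 MHz.
27.2 MHz > fs/2 = 22.625 MHz, folds to fs − 27.2 MHz = 18.05 MHz.

18.05 MHz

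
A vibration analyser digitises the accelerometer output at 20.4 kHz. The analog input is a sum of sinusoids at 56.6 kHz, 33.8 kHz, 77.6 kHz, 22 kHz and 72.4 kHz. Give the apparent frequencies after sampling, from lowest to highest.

1.6 kHz, 4 kHz, 4.6 kHz, 7 kHz, 9.2 kHz

fs/2 = 10.2 kHz.
56.6 kHz mod fs = 15.8 kHz.
15.8 kHz > fs/2 = 10.2 kHz, folds to fs − 15.8 kHz = 4.6 kHz.
33.8 kHz mod fs = 13.4 kHz.
13.4 kHz > fs/2 = 10.2 kHz, folds to fs − 13.4 kHz = 7 kHz.
77.6 kHz mod fs = 16.4 kHz.
16.4 kHz > fs/2 = 10.2 kHz, folds to fs − 16.4 kHz = 4 kHz.
22 kHz mod fs = 1.6 kHz.
1.6 kHz ≤ fs/2 = 10.2 kHz, appears at 1.6 kHz.
72.4 kHz mod fs = 11.2 kHz.
11.2 kHz > fs/2 = 10.2 kHz, folds to fs − 11.2 kHz = 9.2 kHz.
Distinct values: {1.6 kHz, 4 kHz, 4.6 kHz, 7 kHz, 9.2 kHz}.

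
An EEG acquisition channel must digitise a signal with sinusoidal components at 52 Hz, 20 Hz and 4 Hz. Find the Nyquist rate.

104 Hz

Highest-frequency component: 52 Hz.
Nyquist rate = 2 × 52 Hz = 104 Hz.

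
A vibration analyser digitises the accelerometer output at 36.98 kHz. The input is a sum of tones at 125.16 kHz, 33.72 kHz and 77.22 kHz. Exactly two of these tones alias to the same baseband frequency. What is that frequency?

3.26 kHz

fs/2 = 18.49 kHz.
125.16 kHz mod fs = 14.22 kHz.
14.22 kHz ≤ fs/2 = 18.49 kHz, appears at 14.22 kHz.
33.72 kHz > fs/2 = 18.49 kHz, folds to fs − 33.72 kHz = 3.26 kHz.
77.22 kHz mod fs = 3.26 kHz.
3.26 kHz ≤ fs/2 = 18.49 kHz, appears at 3.26 kHz.
33.72 kHz and 77.22 kHz both map to 3.26 kHz.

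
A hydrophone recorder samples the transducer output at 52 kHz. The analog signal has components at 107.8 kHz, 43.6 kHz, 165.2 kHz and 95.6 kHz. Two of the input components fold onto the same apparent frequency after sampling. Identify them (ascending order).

43.6 kHz, 95.6 kHz

fs/2 = 26 kHz.
107.8 kHz mod fs = 3.8 kHz.
3.8 kHz ≤ fs/2 = 26 kHz, appears at 3.8 kHz.
43.6 kHz > fs/2 = 26 kHz, folds to fs − 43.6 kHz = 8.4 kHz.
165.2 kHz mod fs = 9.2 kHz.
9.2 kHz ≤ fs/2 = 26 kHz, appears at 9.2 kHz.
95.6 kHz mod fs = 43.6 kHz.
43.6 kHz > fs/2 = 26 kHz, folds to fs − 43.6 kHz = 8.4 kHz.
43.6 kHz and 95.6 kHz both map to 8.4 kHz.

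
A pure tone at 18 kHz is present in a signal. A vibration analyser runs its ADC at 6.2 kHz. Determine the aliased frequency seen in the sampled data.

18 kHz mod fs = 5.6 kHz.
5.6 kHz > fs/2 = 3.1 kHz, folds to fs − 5.6 kHz = 0.6 kHz.

0.6 kHz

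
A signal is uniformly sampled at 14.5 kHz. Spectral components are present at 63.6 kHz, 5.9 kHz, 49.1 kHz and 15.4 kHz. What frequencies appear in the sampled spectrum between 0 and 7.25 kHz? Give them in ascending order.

0.9 kHz, 5.6 kHz, 5.9 kHz

fs/2 = 7.25 kHz.
63.6 kHz mod fs = 5.6 kHz.
5.6 kHz ≤ fs/2 = 7.25 kHz, appears at 5.6 kHz.
5.9 kHz ≤ fs/2 = 7.25 kHz, passes unchanged.
49.1 kHz mod fs = 5.6 kHz.
5.6 kHz ≤ fs/2 = 7.25 kHz, appears at 5.6 kHz.
15.4 kHz mod fs = 0.9 kHz.
0.9 kHz ≤ fs/2 = 7.25 kHz, appears at 0.9 kHz.
Distinct values: {0.9 kHz, 5.6 kHz, 5.9 kHz}.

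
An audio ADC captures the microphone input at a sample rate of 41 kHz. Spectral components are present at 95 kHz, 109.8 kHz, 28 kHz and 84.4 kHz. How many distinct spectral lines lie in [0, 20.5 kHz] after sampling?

fs/2 = 20.5 kHz.
95 kHz mod fs = 13 kHz.
13 kHz ≤ fs/2 = 20.5 kHz, appears at 13 kHz.
109.8 kHz mod fs = 27.8 kHz.
27.8 kHz > fs/2 = 20.5 kHz, folds to fs − 27.8 kHz = 13.2 kHz.
28 kHz > fs/2 = 20.5 kHz, folds to fs − 28 kHz = 13 kHz.
84.4 kHz mod fs = 2.4 kHz.
2.4 kHz ≤ fs/2 = 20.5 kHz, appears at 2.4 kHz.
Distinct values: {2.4 kHz, 13 kHz, 13.2 kHz} → 3.

3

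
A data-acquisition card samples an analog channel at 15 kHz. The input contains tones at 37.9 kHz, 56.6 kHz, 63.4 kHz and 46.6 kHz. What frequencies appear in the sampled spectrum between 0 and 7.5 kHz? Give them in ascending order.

fs/2 = 7.5 kHz.
37.9 kHz mod fs = 7.9 kHz.
7.9 kHz > fs/2 = 7.5 kHz, folds to fs − 7.9 kHz = 7.1 kHz.
56.6 kHz mod fs = 11.6 kHz.
11.6 kHz > fs/2 = 7.5 kHz, folds to fs − 11.6 kHz = 3.4 kHz.
63.4 kHz mod fs = 3.4 kHz.
3.4 kHz ≤ fs/2 = 7.5 kHz, appears at 3.4 kHz.
46.6 kHz mod fs = 1.6 kHz.
1.6 kHz ≤ fs/2 = 7.5 kHz, appears at 1.6 kHz.
Distinct values: {1.6 kHz, 3.4 kHz, 7.1 kHz}.

1.6 kHz, 3.4 kHz, 7.1 kHz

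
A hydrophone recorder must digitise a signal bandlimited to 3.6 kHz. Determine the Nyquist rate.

7.2 kHz

Nyquist rate = 2 × 3.6 kHz = 7.2 kHz.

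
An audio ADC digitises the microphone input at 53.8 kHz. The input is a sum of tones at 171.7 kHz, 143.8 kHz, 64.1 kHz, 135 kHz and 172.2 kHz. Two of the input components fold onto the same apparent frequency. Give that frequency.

fs/2 = 26.9 kHz.
171.7 kHz mod fs = 10.3 kHz.
10.3 kHz ≤ fs/2 = 26.9 kHz, appears at 10.3 kHz.
143.8 kHz mod fs = 36.2 kHz.
36.2 kHz > fs/2 = 26.9 kHz, folds to fs − 36.2 kHz = 17.6 kHz.
64.1 kHz mod fs = 10.3 kHz.
10.3 kHz ≤ fs/2 = 26.9 kHz, appears at 10.3 kHz.
135 kHz mod fs = 27.4 kHz.
27.4 kHz > fs/2 = 26.9 kHz, folds to fs − 27.4 kHz = 26.4 kHz.
172.2 kHz mod fs = 10.8 kHz.
10.8 kHz ≤ fs/2 = 26.9 kHz, appears at 10.8 kHz.
64.1 kHz and 171.7 kHz both map to 10.3 kHz.

10.3 kHz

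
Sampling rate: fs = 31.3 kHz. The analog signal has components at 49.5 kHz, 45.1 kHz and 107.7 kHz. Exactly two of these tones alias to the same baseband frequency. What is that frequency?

fs/2 = 15.65 kHz.
49.5 kHz mod fs = 18.2 kHz.
18.2 kHz > fs/2 = 15.65 kHz, folds to fs − 18.2 kHz = 13.1 kHz.
45.1 kHz mod fs = 13.8 kHz.
13.8 kHz ≤ fs/2 = 15.65 kHz, appears at 13.8 kHz.
107.7 kHz mod fs = 13.8 kHz.
13.8 kHz ≤ fs/2 = 15.65 kHz, appears at 13.8 kHz.
45.1 kHz and 107.7 kHz both map to 13.8 kHz.

13.8 kHz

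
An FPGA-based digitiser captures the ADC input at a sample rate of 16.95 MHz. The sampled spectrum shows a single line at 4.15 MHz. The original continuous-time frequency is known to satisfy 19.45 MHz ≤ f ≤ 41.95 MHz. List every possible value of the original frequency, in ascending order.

21.1 MHz, 29.75 MHz, 38.05 MHz

Frequencies that alias to 4.15 MHz are k·fs ± 4.15 MHz for integer k ≥ 0.
k=0: 4.15 MHz.
k=1: 12.8 MHz, 21.1 MHz.
k=2: 29.75 MHz, 38.05 MHz.
k=3: 46.7 MHz, 55 MHz.
Within [19.45 MHz, 41.95 MHz]: 21.1 MHz, 29.75 MHz, 38.05 MHz.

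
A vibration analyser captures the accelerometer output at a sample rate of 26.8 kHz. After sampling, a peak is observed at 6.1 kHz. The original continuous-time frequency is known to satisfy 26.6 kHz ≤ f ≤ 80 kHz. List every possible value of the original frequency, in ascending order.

Frequencies that alias to 6.1 kHz are k·fs ± 6.1 kHz for integer k ≥ 0.
k=0: 6.1 kHz.
k=1: 20.7 kHz, 32.9 kHz.
k=2: 47.5 kHz, 59.7 kHz.
k=3: 74.3 kHz, 86.5 kHz.
k=4: 101.1 kHz, 113.3 kHz.
Within [26.6 kHz, 80 kHz]: 32.9 kHz, 47.5 kHz, 59.7 kHz, 74.3 kHz.

32.9 kHz, 47.5 kHz, 59.7 kHz, 74.3 kHz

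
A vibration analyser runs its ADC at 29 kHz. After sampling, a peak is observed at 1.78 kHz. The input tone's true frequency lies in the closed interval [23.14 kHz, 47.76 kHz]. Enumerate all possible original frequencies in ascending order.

27.22 kHz, 30.78 kHz

Frequencies that alias to 1.78 kHz are k·fs ± 1.78 kHz for integer k ≥ 0.
k=0: 1.78 kHz.
k=1: 27.22 kHz, 30.78 kHz.
k=2: 56.22 kHz, 59.78 kHz.
Within [23.14 kHz, 47.76 kHz]: 27.22 kHz, 30.78 kHz.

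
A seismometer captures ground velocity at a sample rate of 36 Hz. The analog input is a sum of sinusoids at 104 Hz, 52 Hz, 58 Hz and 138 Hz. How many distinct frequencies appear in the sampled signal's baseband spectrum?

4

fs/2 = 18 Hz.
104 Hz mod fs = 32 Hz.
32 Hz > fs/2 = 18 Hz, folds to fs − 32 Hz = 4 Hz.
52 Hz mod fs = 16 Hz.
16 Hz ≤ fs/2 = 18 Hz, appears at 16 Hz.
58 Hz mod fs = 22 Hz.
22 Hz > fs/2 = 18 Hz, folds to fs − 22 Hz = 14 Hz.
138 Hz mod fs = 30 Hz.
30 Hz > fs/2 = 18 Hz, folds to fs − 30 Hz = 6 Hz.
Distinct values: {4 Hz, 6 Hz, 14 Hz, 16 Hz} → 4.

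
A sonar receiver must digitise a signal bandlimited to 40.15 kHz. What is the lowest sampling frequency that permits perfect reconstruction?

80.3 kHz

Nyquist rate = 2 × 40.15 kHz = 80.3 kHz.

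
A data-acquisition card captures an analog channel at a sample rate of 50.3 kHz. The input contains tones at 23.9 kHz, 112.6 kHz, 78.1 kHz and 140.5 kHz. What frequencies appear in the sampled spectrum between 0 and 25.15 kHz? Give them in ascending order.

10.4 kHz, 12 kHz, 22.5 kHz, 23.9 kHz

fs/2 = 25.15 kHz.
23.9 kHz ≤ fs/2 = 25.15 kHz, passes unchanged.
112.6 kHz mod fs = 12 kHz.
12 kHz ≤ fs/2 = 25.15 kHz, appears at 12 kHz.
78.1 kHz mod fs = 27.8 kHz.
27.8 kHz > fs/2 = 25.15 kHz, folds to fs − 27.8 kHz = 22.5 kHz.
140.5 kHz mod fs = 39.9 kHz.
39.9 kHz > fs/2 = 25.15 kHz, folds to fs − 39.9 kHz = 10.4 kHz.
Distinct values: {10.4 kHz, 12 kHz, 22.5 kHz, 23.9 kHz}.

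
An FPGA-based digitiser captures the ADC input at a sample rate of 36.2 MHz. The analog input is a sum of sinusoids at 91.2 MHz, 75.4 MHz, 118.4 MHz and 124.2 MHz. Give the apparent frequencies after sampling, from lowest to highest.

fs/2 = 18.1 MHz.
91.2 MHz mod fs = 18.8 MHz.
18.8 MHz > fs/2 = 18.1 MHz, folds to fs − 18.8 MHz = 17.4 MHz.
75.4 MHz mod fs = 3 MHz.
3 MHz ≤ fs/2 = 18.1 MHz, appears at 3 MHz.
118.4 MHz mod fs = 9.8 MHz.
9.8 MHz ≤ fs/2 = 18.1 MHz, appears at 9.8 MHz.
124.2 MHz mod fs = 15.6 MHz.
15.6 MHz ≤ fs/2 = 18.1 MHz, appears at 15.6 MHz.
Distinct values: {3 MHz, 9.8 MHz, 15.6 MHz, 17.4 MHz}.

3 MHz, 9.8 MHz, 15.6 MHz, 17.4 MHz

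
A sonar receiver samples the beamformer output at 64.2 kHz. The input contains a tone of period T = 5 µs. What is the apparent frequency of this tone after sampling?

T = 5 µs → f = 1/T = 200 kHz.
200 kHz mod fs = 7.4 kHz.
7.4 kHz ≤ fs/2 = 32.1 kHz, appears at 7.4 kHz.

7.4 kHz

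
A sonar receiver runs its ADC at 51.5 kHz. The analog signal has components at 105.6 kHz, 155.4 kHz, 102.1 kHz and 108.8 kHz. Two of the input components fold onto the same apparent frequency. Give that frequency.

fs/2 = 25.75 kHz.
105.6 kHz mod fs = 2.6 kHz.
2.6 kHz ≤ fs/2 = 25.75 kHz, appears at 2.6 kHz.
155.4 kHz mod fs = 0.9 kHz.
0.9 kHz ≤ fs/2 = 25.75 kHz, appears at 0.9 kHz.
102.1 kHz mod fs = 50.6 kHz.
50.6 kHz > fs/2 = 25.75 kHz, folds to fs − 50.6 kHz = 0.9 kHz.
108.8 kHz mod fs = 5.8 kHz.
5.8 kHz ≤ fs/2 = 25.75 kHz, appears at 5.8 kHz.
102.1 kHz and 155.4 kHz both map to 0.9 kHz.

0.9 kHz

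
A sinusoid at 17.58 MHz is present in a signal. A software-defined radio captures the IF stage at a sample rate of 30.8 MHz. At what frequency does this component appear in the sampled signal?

17.58 MHz > fs/2 = 15.4 MHz, folds to fs − 17.58 MHz = 13.22 MHz.

13.22 MHz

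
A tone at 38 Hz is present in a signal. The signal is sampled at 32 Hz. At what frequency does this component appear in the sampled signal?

6 Hz

38 Hz mod fs = 6 Hz.
6 Hz ≤ fs/2 = 16 Hz, appears at 6 Hz.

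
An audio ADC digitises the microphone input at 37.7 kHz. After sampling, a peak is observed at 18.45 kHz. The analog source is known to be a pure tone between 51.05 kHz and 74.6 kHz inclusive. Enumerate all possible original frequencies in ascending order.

56.15 kHz, 56.95 kHz

Frequencies that alias to 18.45 kHz are k·fs ± 18.45 kHz for integer k ≥ 0.
k=0: 18.45 kHz.
k=1: 19.25 kHz, 56.15 kHz.
k=2: 56.95 kHz, 93.85 kHz.
k=3: 94.65 kHz, 131.55 kHz.
Within [51.05 kHz, 74.6 kHz]: 56.15 kHz, 56.95 kHz.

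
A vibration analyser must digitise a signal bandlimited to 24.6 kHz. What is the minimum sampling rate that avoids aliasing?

49.2 kHz

Nyquist rate = 2 × 24.6 kHz = 49.2 kHz.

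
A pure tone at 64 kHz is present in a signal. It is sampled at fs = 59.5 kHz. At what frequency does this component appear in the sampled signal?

4.5 kHz

64 kHz mod fs = 4.5 kHz.
4.5 kHz ≤ fs/2 = 29.75 kHz, appears at 4.5 kHz.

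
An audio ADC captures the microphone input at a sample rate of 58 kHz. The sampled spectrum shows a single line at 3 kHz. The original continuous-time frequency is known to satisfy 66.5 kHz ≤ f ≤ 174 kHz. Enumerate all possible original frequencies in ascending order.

Frequencies that alias to 3 kHz are k·fs ± 3 kHz for integer k ≥ 0.
k=0: 3 kHz.
k=1: 55 kHz, 61 kHz.
k=2: 113 kHz, 119 kHz.
k=3: 171 kHz, 177 kHz.
k=4: 229 kHz, 235 kHz.
Within [66.5 kHz, 174 kHz]: 113 kHz, 119 kHz, 171 kHz.

113 kHz, 119 kHz, 171 kHz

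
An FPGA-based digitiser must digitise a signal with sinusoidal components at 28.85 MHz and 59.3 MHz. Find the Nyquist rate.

118.6 MHz

Highest-frequency component: 59.3 MHz.
Nyquist rate = 2 × 59.3 MHz = 118.6 MHz.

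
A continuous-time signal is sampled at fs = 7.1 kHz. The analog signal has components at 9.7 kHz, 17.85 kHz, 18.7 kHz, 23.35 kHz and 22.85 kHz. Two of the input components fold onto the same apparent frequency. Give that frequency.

fs/2 = 3.55 kHz.
9.7 kHz mod fs = 2.6 kHz.
2.6 kHz ≤ fs/2 = 3.55 kHz, appears at 2.6 kHz.
17.85 kHz mod fs = 3.65 kHz.
3.65 kHz > fs/2 = 3.55 kHz, folds to fs − 3.65 kHz = 3.45 kHz.
18.7 kHz mod fs = 4.5 kHz.
4.5 kHz > fs/2 = 3.55 kHz, folds to fs − 4.5 kHz = 2.6 kHz.
23.35 kHz mod fs = 2.05 kHz.
2.05 kHz ≤ fs/2 = 3.55 kHz, appears at 2.05 kHz.
22.85 kHz mod fs = 1.55 kHz.
1.55 kHz ≤ fs/2 = 3.55 kHz, appears at 1.55 kHz.
9.7 kHz and 18.7 kHz both map to 2.6 kHz.

2.6 kHz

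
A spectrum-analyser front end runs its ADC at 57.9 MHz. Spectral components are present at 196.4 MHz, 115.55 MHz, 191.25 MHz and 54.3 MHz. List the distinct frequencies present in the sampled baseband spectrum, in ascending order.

fs/2 = 28.95 MHz.
196.4 MHz mod fs = 22.7 MHz.
22.7 MHz ≤ fs/2 = 28.95 MHz, appears at 22.7 MHz.
115.55 MHz mod fs = 57.65 MHz.
57.65 MHz > fs/2 = 28.95 MHz, folds to fs − 57.65 MHz = 0.25 MHz.
191.25 MHz mod fs = 17.55 MHz.
17.55 MHz ≤ fs/2 = 28.95 MHz, appears at 17.55 MHz.
54.3 MHz > fs/2 = 28.95 MHz, folds to fs − 54.3 MHz = 3.6 MHz.
Distinct values: {0.25 MHz, 3.6 MHz, 17.55 MHz, 22.7 MHz}.

0.25 MHz, 3.6 MHz, 17.55 MHz, 22.7 MHz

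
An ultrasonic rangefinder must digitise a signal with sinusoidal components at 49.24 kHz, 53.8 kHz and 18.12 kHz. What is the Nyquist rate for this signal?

107.6 kHz

Highest-frequency component: 53.8 kHz.
Nyquist rate = 2 × 53.8 kHz = 107.6 kHz.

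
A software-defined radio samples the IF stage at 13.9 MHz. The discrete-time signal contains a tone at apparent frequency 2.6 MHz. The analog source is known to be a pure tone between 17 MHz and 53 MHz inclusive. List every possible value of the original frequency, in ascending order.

25.2 MHz, 30.4 MHz, 39.1 MHz, 44.3 MHz, 53 MHz

Frequencies that alias to 2.6 MHz are k·fs ± 2.6 MHz for integer k ≥ 0.
k=0: 2.6 MHz.
k=1: 11.3 MHz, 16.5 MHz.
k=2: 25.2 MHz, 30.4 MHz.
k=3: 39.1 MHz, 44.3 MHz.
k=4: 53 MHz, 58.2 MHz.
k=5: 66.9 MHz, 72.1 MHz.
Within [17 MHz, 53 MHz]: 25.2 MHz, 30.4 MHz, 39.1 MHz, 44.3 MHz, 53 MHz.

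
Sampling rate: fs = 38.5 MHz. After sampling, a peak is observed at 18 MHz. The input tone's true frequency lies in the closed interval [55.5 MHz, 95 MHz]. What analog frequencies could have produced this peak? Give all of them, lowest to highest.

Frequencies that alias to 18 MHz are k·fs ± 18 MHz for integer k ≥ 0.
k=0: 18 MHz.
k=1: 20.5 MHz, 56.5 MHz.
k=2: 59 MHz, 95 MHz.
k=3: 97.5 MHz, 133.5 MHz.
Within [55.5 MHz, 95 MHz]: 56.5 MHz, 59 MHz, 95 MHz.

56.5 MHz, 59 MHz, 95 MHz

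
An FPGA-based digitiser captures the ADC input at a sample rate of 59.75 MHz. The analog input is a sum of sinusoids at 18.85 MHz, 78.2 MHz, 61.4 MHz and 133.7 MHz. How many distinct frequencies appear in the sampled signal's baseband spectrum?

fs/2 = 29.875 MHz.
18.85 MHz ≤ fs/2 = 29.875 MHz, passes unchanged.
78.2 MHz mod fs = 18.45 MHz.
18.45 MHz ≤ fs/2 = 29.875 MHz, appears at 18.45 MHz.
61.4 MHz mod fs = 1.65 MHz.
1.65 MHz ≤ fs/2 = 29.875 MHz, appears at 1.65 MHz.
133.7 MHz mod fs = 14.2 MHz.
14.2 MHz ≤ fs/2 = 29.875 MHz, appears at 14.2 MHz.
Distinct values: {1.65 MHz, 14.2 MHz, 18.45 MHz, 18.85 MHz} → 4.

4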